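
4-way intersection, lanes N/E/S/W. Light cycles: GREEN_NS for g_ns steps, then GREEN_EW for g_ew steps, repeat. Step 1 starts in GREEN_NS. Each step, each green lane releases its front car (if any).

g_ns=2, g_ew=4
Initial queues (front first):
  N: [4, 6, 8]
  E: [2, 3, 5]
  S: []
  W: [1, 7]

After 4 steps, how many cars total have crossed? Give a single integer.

Answer: 6

Derivation:
Step 1 [NS]: N:car4-GO,E:wait,S:empty,W:wait | queues: N=2 E=3 S=0 W=2
Step 2 [NS]: N:car6-GO,E:wait,S:empty,W:wait | queues: N=1 E=3 S=0 W=2
Step 3 [EW]: N:wait,E:car2-GO,S:wait,W:car1-GO | queues: N=1 E=2 S=0 W=1
Step 4 [EW]: N:wait,E:car3-GO,S:wait,W:car7-GO | queues: N=1 E=1 S=0 W=0
Cars crossed by step 4: 6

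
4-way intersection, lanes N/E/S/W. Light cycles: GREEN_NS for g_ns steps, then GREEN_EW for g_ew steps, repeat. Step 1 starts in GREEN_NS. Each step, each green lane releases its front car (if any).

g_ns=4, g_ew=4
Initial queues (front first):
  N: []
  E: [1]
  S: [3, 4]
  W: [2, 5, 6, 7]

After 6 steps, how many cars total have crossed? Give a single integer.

Answer: 5

Derivation:
Step 1 [NS]: N:empty,E:wait,S:car3-GO,W:wait | queues: N=0 E=1 S=1 W=4
Step 2 [NS]: N:empty,E:wait,S:car4-GO,W:wait | queues: N=0 E=1 S=0 W=4
Step 3 [NS]: N:empty,E:wait,S:empty,W:wait | queues: N=0 E=1 S=0 W=4
Step 4 [NS]: N:empty,E:wait,S:empty,W:wait | queues: N=0 E=1 S=0 W=4
Step 5 [EW]: N:wait,E:car1-GO,S:wait,W:car2-GO | queues: N=0 E=0 S=0 W=3
Step 6 [EW]: N:wait,E:empty,S:wait,W:car5-GO | queues: N=0 E=0 S=0 W=2
Cars crossed by step 6: 5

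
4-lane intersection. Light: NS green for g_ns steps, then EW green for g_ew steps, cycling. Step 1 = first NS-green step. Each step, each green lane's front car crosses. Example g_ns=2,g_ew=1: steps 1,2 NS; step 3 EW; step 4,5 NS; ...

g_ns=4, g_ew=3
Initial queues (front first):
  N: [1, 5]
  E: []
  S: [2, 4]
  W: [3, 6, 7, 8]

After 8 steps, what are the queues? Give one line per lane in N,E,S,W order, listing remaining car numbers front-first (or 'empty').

Step 1 [NS]: N:car1-GO,E:wait,S:car2-GO,W:wait | queues: N=1 E=0 S=1 W=4
Step 2 [NS]: N:car5-GO,E:wait,S:car4-GO,W:wait | queues: N=0 E=0 S=0 W=4
Step 3 [NS]: N:empty,E:wait,S:empty,W:wait | queues: N=0 E=0 S=0 W=4
Step 4 [NS]: N:empty,E:wait,S:empty,W:wait | queues: N=0 E=0 S=0 W=4
Step 5 [EW]: N:wait,E:empty,S:wait,W:car3-GO | queues: N=0 E=0 S=0 W=3
Step 6 [EW]: N:wait,E:empty,S:wait,W:car6-GO | queues: N=0 E=0 S=0 W=2
Step 7 [EW]: N:wait,E:empty,S:wait,W:car7-GO | queues: N=0 E=0 S=0 W=1
Step 8 [NS]: N:empty,E:wait,S:empty,W:wait | queues: N=0 E=0 S=0 W=1

N: empty
E: empty
S: empty
W: 8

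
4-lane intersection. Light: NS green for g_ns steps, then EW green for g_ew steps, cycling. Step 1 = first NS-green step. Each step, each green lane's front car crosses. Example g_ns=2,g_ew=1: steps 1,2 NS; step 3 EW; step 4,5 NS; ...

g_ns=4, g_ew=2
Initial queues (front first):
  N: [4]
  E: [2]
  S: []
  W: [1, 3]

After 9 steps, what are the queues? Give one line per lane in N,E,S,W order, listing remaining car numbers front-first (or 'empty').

Step 1 [NS]: N:car4-GO,E:wait,S:empty,W:wait | queues: N=0 E=1 S=0 W=2
Step 2 [NS]: N:empty,E:wait,S:empty,W:wait | queues: N=0 E=1 S=0 W=2
Step 3 [NS]: N:empty,E:wait,S:empty,W:wait | queues: N=0 E=1 S=0 W=2
Step 4 [NS]: N:empty,E:wait,S:empty,W:wait | queues: N=0 E=1 S=0 W=2
Step 5 [EW]: N:wait,E:car2-GO,S:wait,W:car1-GO | queues: N=0 E=0 S=0 W=1
Step 6 [EW]: N:wait,E:empty,S:wait,W:car3-GO | queues: N=0 E=0 S=0 W=0

N: empty
E: empty
S: empty
W: empty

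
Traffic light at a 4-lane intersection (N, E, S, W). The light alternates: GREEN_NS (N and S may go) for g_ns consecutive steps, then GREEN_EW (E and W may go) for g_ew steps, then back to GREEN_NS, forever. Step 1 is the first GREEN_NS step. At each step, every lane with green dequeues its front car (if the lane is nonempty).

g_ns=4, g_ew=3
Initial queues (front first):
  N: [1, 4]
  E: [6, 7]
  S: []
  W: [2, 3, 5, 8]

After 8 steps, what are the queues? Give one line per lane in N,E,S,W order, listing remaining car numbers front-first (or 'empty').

Step 1 [NS]: N:car1-GO,E:wait,S:empty,W:wait | queues: N=1 E=2 S=0 W=4
Step 2 [NS]: N:car4-GO,E:wait,S:empty,W:wait | queues: N=0 E=2 S=0 W=4
Step 3 [NS]: N:empty,E:wait,S:empty,W:wait | queues: N=0 E=2 S=0 W=4
Step 4 [NS]: N:empty,E:wait,S:empty,W:wait | queues: N=0 E=2 S=0 W=4
Step 5 [EW]: N:wait,E:car6-GO,S:wait,W:car2-GO | queues: N=0 E=1 S=0 W=3
Step 6 [EW]: N:wait,E:car7-GO,S:wait,W:car3-GO | queues: N=0 E=0 S=0 W=2
Step 7 [EW]: N:wait,E:empty,S:wait,W:car5-GO | queues: N=0 E=0 S=0 W=1
Step 8 [NS]: N:empty,E:wait,S:empty,W:wait | queues: N=0 E=0 S=0 W=1

N: empty
E: empty
S: empty
W: 8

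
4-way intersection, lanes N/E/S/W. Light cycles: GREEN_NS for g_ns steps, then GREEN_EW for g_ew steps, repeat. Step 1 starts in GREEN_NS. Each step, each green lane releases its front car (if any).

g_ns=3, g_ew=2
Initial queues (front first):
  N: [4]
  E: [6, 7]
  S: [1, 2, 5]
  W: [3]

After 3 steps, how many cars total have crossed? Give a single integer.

Answer: 4

Derivation:
Step 1 [NS]: N:car4-GO,E:wait,S:car1-GO,W:wait | queues: N=0 E=2 S=2 W=1
Step 2 [NS]: N:empty,E:wait,S:car2-GO,W:wait | queues: N=0 E=2 S=1 W=1
Step 3 [NS]: N:empty,E:wait,S:car5-GO,W:wait | queues: N=0 E=2 S=0 W=1
Cars crossed by step 3: 4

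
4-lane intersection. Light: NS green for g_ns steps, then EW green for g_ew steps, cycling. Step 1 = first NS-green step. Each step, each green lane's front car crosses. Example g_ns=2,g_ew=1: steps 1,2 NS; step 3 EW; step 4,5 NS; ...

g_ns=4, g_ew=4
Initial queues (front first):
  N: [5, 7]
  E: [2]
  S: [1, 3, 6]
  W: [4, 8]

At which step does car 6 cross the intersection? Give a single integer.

Step 1 [NS]: N:car5-GO,E:wait,S:car1-GO,W:wait | queues: N=1 E=1 S=2 W=2
Step 2 [NS]: N:car7-GO,E:wait,S:car3-GO,W:wait | queues: N=0 E=1 S=1 W=2
Step 3 [NS]: N:empty,E:wait,S:car6-GO,W:wait | queues: N=0 E=1 S=0 W=2
Step 4 [NS]: N:empty,E:wait,S:empty,W:wait | queues: N=0 E=1 S=0 W=2
Step 5 [EW]: N:wait,E:car2-GO,S:wait,W:car4-GO | queues: N=0 E=0 S=0 W=1
Step 6 [EW]: N:wait,E:empty,S:wait,W:car8-GO | queues: N=0 E=0 S=0 W=0
Car 6 crosses at step 3

3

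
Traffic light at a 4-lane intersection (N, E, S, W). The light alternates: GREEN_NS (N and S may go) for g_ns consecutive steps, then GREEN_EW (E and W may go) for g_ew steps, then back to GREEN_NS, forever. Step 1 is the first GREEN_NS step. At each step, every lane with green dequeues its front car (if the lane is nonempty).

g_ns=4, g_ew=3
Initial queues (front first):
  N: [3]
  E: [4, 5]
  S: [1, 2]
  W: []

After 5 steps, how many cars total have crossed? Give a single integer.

Step 1 [NS]: N:car3-GO,E:wait,S:car1-GO,W:wait | queues: N=0 E=2 S=1 W=0
Step 2 [NS]: N:empty,E:wait,S:car2-GO,W:wait | queues: N=0 E=2 S=0 W=0
Step 3 [NS]: N:empty,E:wait,S:empty,W:wait | queues: N=0 E=2 S=0 W=0
Step 4 [NS]: N:empty,E:wait,S:empty,W:wait | queues: N=0 E=2 S=0 W=0
Step 5 [EW]: N:wait,E:car4-GO,S:wait,W:empty | queues: N=0 E=1 S=0 W=0
Cars crossed by step 5: 4

Answer: 4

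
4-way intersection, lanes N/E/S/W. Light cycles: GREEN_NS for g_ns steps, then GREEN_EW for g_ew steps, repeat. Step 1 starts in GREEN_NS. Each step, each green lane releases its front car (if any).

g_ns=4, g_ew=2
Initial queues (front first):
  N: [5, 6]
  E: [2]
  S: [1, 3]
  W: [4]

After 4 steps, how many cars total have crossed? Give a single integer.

Step 1 [NS]: N:car5-GO,E:wait,S:car1-GO,W:wait | queues: N=1 E=1 S=1 W=1
Step 2 [NS]: N:car6-GO,E:wait,S:car3-GO,W:wait | queues: N=0 E=1 S=0 W=1
Step 3 [NS]: N:empty,E:wait,S:empty,W:wait | queues: N=0 E=1 S=0 W=1
Step 4 [NS]: N:empty,E:wait,S:empty,W:wait | queues: N=0 E=1 S=0 W=1
Cars crossed by step 4: 4

Answer: 4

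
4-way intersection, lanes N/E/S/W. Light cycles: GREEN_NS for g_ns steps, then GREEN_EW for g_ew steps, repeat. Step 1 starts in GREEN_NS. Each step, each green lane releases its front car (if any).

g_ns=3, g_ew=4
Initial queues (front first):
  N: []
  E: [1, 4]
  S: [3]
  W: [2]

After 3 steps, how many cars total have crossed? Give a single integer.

Answer: 1

Derivation:
Step 1 [NS]: N:empty,E:wait,S:car3-GO,W:wait | queues: N=0 E=2 S=0 W=1
Step 2 [NS]: N:empty,E:wait,S:empty,W:wait | queues: N=0 E=2 S=0 W=1
Step 3 [NS]: N:empty,E:wait,S:empty,W:wait | queues: N=0 E=2 S=0 W=1
Cars crossed by step 3: 1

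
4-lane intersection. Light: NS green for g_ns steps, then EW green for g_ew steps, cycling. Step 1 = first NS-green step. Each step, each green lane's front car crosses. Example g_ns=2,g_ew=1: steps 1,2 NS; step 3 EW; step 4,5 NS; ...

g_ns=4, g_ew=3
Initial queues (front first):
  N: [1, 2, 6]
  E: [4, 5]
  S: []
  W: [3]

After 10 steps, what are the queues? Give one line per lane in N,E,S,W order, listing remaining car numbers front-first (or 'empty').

Step 1 [NS]: N:car1-GO,E:wait,S:empty,W:wait | queues: N=2 E=2 S=0 W=1
Step 2 [NS]: N:car2-GO,E:wait,S:empty,W:wait | queues: N=1 E=2 S=0 W=1
Step 3 [NS]: N:car6-GO,E:wait,S:empty,W:wait | queues: N=0 E=2 S=0 W=1
Step 4 [NS]: N:empty,E:wait,S:empty,W:wait | queues: N=0 E=2 S=0 W=1
Step 5 [EW]: N:wait,E:car4-GO,S:wait,W:car3-GO | queues: N=0 E=1 S=0 W=0
Step 6 [EW]: N:wait,E:car5-GO,S:wait,W:empty | queues: N=0 E=0 S=0 W=0

N: empty
E: empty
S: empty
W: empty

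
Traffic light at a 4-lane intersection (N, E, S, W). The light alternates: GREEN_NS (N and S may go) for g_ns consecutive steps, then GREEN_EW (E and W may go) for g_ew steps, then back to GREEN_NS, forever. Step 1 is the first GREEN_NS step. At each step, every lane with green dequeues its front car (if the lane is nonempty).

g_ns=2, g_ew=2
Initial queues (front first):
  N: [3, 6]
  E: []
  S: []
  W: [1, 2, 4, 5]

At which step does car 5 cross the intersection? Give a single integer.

Step 1 [NS]: N:car3-GO,E:wait,S:empty,W:wait | queues: N=1 E=0 S=0 W=4
Step 2 [NS]: N:car6-GO,E:wait,S:empty,W:wait | queues: N=0 E=0 S=0 W=4
Step 3 [EW]: N:wait,E:empty,S:wait,W:car1-GO | queues: N=0 E=0 S=0 W=3
Step 4 [EW]: N:wait,E:empty,S:wait,W:car2-GO | queues: N=0 E=0 S=0 W=2
Step 5 [NS]: N:empty,E:wait,S:empty,W:wait | queues: N=0 E=0 S=0 W=2
Step 6 [NS]: N:empty,E:wait,S:empty,W:wait | queues: N=0 E=0 S=0 W=2
Step 7 [EW]: N:wait,E:empty,S:wait,W:car4-GO | queues: N=0 E=0 S=0 W=1
Step 8 [EW]: N:wait,E:empty,S:wait,W:car5-GO | queues: N=0 E=0 S=0 W=0
Car 5 crosses at step 8

8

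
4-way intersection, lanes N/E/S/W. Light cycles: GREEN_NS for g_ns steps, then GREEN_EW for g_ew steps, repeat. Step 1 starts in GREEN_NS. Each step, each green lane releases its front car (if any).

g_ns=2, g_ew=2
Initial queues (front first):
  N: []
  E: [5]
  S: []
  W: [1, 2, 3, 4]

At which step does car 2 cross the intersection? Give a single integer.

Step 1 [NS]: N:empty,E:wait,S:empty,W:wait | queues: N=0 E=1 S=0 W=4
Step 2 [NS]: N:empty,E:wait,S:empty,W:wait | queues: N=0 E=1 S=0 W=4
Step 3 [EW]: N:wait,E:car5-GO,S:wait,W:car1-GO | queues: N=0 E=0 S=0 W=3
Step 4 [EW]: N:wait,E:empty,S:wait,W:car2-GO | queues: N=0 E=0 S=0 W=2
Step 5 [NS]: N:empty,E:wait,S:empty,W:wait | queues: N=0 E=0 S=0 W=2
Step 6 [NS]: N:empty,E:wait,S:empty,W:wait | queues: N=0 E=0 S=0 W=2
Step 7 [EW]: N:wait,E:empty,S:wait,W:car3-GO | queues: N=0 E=0 S=0 W=1
Step 8 [EW]: N:wait,E:empty,S:wait,W:car4-GO | queues: N=0 E=0 S=0 W=0
Car 2 crosses at step 4

4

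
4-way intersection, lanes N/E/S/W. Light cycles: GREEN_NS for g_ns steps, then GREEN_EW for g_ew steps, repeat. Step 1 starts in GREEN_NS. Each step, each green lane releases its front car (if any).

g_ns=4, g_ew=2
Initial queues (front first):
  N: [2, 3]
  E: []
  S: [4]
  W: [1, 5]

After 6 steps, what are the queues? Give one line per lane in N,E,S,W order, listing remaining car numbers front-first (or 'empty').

Step 1 [NS]: N:car2-GO,E:wait,S:car4-GO,W:wait | queues: N=1 E=0 S=0 W=2
Step 2 [NS]: N:car3-GO,E:wait,S:empty,W:wait | queues: N=0 E=0 S=0 W=2
Step 3 [NS]: N:empty,E:wait,S:empty,W:wait | queues: N=0 E=0 S=0 W=2
Step 4 [NS]: N:empty,E:wait,S:empty,W:wait | queues: N=0 E=0 S=0 W=2
Step 5 [EW]: N:wait,E:empty,S:wait,W:car1-GO | queues: N=0 E=0 S=0 W=1
Step 6 [EW]: N:wait,E:empty,S:wait,W:car5-GO | queues: N=0 E=0 S=0 W=0

N: empty
E: empty
S: empty
W: empty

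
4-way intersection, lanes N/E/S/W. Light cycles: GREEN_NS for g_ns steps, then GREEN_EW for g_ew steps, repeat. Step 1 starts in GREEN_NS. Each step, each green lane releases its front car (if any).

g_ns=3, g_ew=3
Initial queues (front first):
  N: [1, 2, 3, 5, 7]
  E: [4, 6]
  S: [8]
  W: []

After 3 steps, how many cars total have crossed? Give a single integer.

Answer: 4

Derivation:
Step 1 [NS]: N:car1-GO,E:wait,S:car8-GO,W:wait | queues: N=4 E=2 S=0 W=0
Step 2 [NS]: N:car2-GO,E:wait,S:empty,W:wait | queues: N=3 E=2 S=0 W=0
Step 3 [NS]: N:car3-GO,E:wait,S:empty,W:wait | queues: N=2 E=2 S=0 W=0
Cars crossed by step 3: 4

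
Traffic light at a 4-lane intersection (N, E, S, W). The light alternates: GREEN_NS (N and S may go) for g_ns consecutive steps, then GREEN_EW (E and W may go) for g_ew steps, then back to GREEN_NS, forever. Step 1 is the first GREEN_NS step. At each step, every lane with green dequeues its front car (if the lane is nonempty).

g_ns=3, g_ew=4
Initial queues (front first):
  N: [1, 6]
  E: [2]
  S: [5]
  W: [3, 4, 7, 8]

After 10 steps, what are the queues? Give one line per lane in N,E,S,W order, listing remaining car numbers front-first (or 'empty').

Step 1 [NS]: N:car1-GO,E:wait,S:car5-GO,W:wait | queues: N=1 E=1 S=0 W=4
Step 2 [NS]: N:car6-GO,E:wait,S:empty,W:wait | queues: N=0 E=1 S=0 W=4
Step 3 [NS]: N:empty,E:wait,S:empty,W:wait | queues: N=0 E=1 S=0 W=4
Step 4 [EW]: N:wait,E:car2-GO,S:wait,W:car3-GO | queues: N=0 E=0 S=0 W=3
Step 5 [EW]: N:wait,E:empty,S:wait,W:car4-GO | queues: N=0 E=0 S=0 W=2
Step 6 [EW]: N:wait,E:empty,S:wait,W:car7-GO | queues: N=0 E=0 S=0 W=1
Step 7 [EW]: N:wait,E:empty,S:wait,W:car8-GO | queues: N=0 E=0 S=0 W=0

N: empty
E: empty
S: empty
W: empty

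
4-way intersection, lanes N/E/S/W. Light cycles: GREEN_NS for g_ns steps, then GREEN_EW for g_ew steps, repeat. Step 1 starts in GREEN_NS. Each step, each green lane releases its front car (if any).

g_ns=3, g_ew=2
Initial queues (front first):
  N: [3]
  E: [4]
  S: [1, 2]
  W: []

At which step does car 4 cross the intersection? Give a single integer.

Step 1 [NS]: N:car3-GO,E:wait,S:car1-GO,W:wait | queues: N=0 E=1 S=1 W=0
Step 2 [NS]: N:empty,E:wait,S:car2-GO,W:wait | queues: N=0 E=1 S=0 W=0
Step 3 [NS]: N:empty,E:wait,S:empty,W:wait | queues: N=0 E=1 S=0 W=0
Step 4 [EW]: N:wait,E:car4-GO,S:wait,W:empty | queues: N=0 E=0 S=0 W=0
Car 4 crosses at step 4

4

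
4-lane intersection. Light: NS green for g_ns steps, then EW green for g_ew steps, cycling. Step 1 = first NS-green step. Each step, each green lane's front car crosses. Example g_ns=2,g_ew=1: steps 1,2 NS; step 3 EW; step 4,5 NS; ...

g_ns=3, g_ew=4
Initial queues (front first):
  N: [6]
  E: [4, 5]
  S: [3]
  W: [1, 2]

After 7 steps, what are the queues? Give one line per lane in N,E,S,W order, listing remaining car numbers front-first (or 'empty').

Step 1 [NS]: N:car6-GO,E:wait,S:car3-GO,W:wait | queues: N=0 E=2 S=0 W=2
Step 2 [NS]: N:empty,E:wait,S:empty,W:wait | queues: N=0 E=2 S=0 W=2
Step 3 [NS]: N:empty,E:wait,S:empty,W:wait | queues: N=0 E=2 S=0 W=2
Step 4 [EW]: N:wait,E:car4-GO,S:wait,W:car1-GO | queues: N=0 E=1 S=0 W=1
Step 5 [EW]: N:wait,E:car5-GO,S:wait,W:car2-GO | queues: N=0 E=0 S=0 W=0

N: empty
E: empty
S: empty
W: empty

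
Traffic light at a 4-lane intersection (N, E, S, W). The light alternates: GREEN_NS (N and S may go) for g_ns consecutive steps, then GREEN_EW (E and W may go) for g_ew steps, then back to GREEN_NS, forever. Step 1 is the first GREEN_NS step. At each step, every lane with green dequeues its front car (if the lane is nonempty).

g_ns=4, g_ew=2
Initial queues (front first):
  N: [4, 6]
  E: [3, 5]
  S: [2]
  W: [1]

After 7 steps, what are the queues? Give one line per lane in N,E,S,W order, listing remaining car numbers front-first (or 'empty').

Step 1 [NS]: N:car4-GO,E:wait,S:car2-GO,W:wait | queues: N=1 E=2 S=0 W=1
Step 2 [NS]: N:car6-GO,E:wait,S:empty,W:wait | queues: N=0 E=2 S=0 W=1
Step 3 [NS]: N:empty,E:wait,S:empty,W:wait | queues: N=0 E=2 S=0 W=1
Step 4 [NS]: N:empty,E:wait,S:empty,W:wait | queues: N=0 E=2 S=0 W=1
Step 5 [EW]: N:wait,E:car3-GO,S:wait,W:car1-GO | queues: N=0 E=1 S=0 W=0
Step 6 [EW]: N:wait,E:car5-GO,S:wait,W:empty | queues: N=0 E=0 S=0 W=0

N: empty
E: empty
S: empty
W: empty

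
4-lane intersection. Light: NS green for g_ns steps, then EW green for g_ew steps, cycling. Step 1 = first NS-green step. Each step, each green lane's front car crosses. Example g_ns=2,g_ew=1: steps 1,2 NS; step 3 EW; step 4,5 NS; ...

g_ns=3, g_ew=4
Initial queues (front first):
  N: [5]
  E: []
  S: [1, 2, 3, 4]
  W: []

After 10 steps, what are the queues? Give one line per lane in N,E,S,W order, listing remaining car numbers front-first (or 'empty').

Step 1 [NS]: N:car5-GO,E:wait,S:car1-GO,W:wait | queues: N=0 E=0 S=3 W=0
Step 2 [NS]: N:empty,E:wait,S:car2-GO,W:wait | queues: N=0 E=0 S=2 W=0
Step 3 [NS]: N:empty,E:wait,S:car3-GO,W:wait | queues: N=0 E=0 S=1 W=0
Step 4 [EW]: N:wait,E:empty,S:wait,W:empty | queues: N=0 E=0 S=1 W=0
Step 5 [EW]: N:wait,E:empty,S:wait,W:empty | queues: N=0 E=0 S=1 W=0
Step 6 [EW]: N:wait,E:empty,S:wait,W:empty | queues: N=0 E=0 S=1 W=0
Step 7 [EW]: N:wait,E:empty,S:wait,W:empty | queues: N=0 E=0 S=1 W=0
Step 8 [NS]: N:empty,E:wait,S:car4-GO,W:wait | queues: N=0 E=0 S=0 W=0

N: empty
E: empty
S: empty
W: empty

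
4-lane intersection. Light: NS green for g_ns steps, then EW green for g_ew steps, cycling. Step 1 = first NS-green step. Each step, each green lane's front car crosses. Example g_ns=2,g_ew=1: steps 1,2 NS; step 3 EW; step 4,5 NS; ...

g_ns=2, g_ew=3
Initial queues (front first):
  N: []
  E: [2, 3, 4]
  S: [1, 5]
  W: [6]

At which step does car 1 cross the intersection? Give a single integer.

Step 1 [NS]: N:empty,E:wait,S:car1-GO,W:wait | queues: N=0 E=3 S=1 W=1
Step 2 [NS]: N:empty,E:wait,S:car5-GO,W:wait | queues: N=0 E=3 S=0 W=1
Step 3 [EW]: N:wait,E:car2-GO,S:wait,W:car6-GO | queues: N=0 E=2 S=0 W=0
Step 4 [EW]: N:wait,E:car3-GO,S:wait,W:empty | queues: N=0 E=1 S=0 W=0
Step 5 [EW]: N:wait,E:car4-GO,S:wait,W:empty | queues: N=0 E=0 S=0 W=0
Car 1 crosses at step 1

1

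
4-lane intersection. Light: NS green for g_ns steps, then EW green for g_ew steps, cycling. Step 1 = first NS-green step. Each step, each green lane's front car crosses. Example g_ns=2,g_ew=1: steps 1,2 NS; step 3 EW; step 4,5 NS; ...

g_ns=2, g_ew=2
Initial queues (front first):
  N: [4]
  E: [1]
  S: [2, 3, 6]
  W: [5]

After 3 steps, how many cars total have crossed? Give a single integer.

Step 1 [NS]: N:car4-GO,E:wait,S:car2-GO,W:wait | queues: N=0 E=1 S=2 W=1
Step 2 [NS]: N:empty,E:wait,S:car3-GO,W:wait | queues: N=0 E=1 S=1 W=1
Step 3 [EW]: N:wait,E:car1-GO,S:wait,W:car5-GO | queues: N=0 E=0 S=1 W=0
Cars crossed by step 3: 5

Answer: 5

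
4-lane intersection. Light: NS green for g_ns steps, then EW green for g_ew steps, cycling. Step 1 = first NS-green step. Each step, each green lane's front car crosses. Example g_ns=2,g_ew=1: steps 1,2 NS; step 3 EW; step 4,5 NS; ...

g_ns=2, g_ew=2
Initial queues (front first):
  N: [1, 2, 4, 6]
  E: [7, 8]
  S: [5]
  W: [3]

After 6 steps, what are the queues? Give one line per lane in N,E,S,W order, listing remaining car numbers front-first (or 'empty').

Step 1 [NS]: N:car1-GO,E:wait,S:car5-GO,W:wait | queues: N=3 E=2 S=0 W=1
Step 2 [NS]: N:car2-GO,E:wait,S:empty,W:wait | queues: N=2 E=2 S=0 W=1
Step 3 [EW]: N:wait,E:car7-GO,S:wait,W:car3-GO | queues: N=2 E=1 S=0 W=0
Step 4 [EW]: N:wait,E:car8-GO,S:wait,W:empty | queues: N=2 E=0 S=0 W=0
Step 5 [NS]: N:car4-GO,E:wait,S:empty,W:wait | queues: N=1 E=0 S=0 W=0
Step 6 [NS]: N:car6-GO,E:wait,S:empty,W:wait | queues: N=0 E=0 S=0 W=0

N: empty
E: empty
S: empty
W: empty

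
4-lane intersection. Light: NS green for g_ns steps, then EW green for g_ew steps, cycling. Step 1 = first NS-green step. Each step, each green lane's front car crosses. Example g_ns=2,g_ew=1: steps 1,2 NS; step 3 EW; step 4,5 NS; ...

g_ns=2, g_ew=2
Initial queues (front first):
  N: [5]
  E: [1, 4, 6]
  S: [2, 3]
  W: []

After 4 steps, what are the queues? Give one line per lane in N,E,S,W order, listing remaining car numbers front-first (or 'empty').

Step 1 [NS]: N:car5-GO,E:wait,S:car2-GO,W:wait | queues: N=0 E=3 S=1 W=0
Step 2 [NS]: N:empty,E:wait,S:car3-GO,W:wait | queues: N=0 E=3 S=0 W=0
Step 3 [EW]: N:wait,E:car1-GO,S:wait,W:empty | queues: N=0 E=2 S=0 W=0
Step 4 [EW]: N:wait,E:car4-GO,S:wait,W:empty | queues: N=0 E=1 S=0 W=0

N: empty
E: 6
S: empty
W: empty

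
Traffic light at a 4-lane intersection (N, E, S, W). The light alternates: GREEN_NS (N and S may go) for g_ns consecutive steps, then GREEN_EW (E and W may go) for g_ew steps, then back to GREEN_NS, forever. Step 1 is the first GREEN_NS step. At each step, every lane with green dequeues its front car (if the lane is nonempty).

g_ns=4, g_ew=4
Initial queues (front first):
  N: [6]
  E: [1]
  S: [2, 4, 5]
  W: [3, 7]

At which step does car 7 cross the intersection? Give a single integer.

Step 1 [NS]: N:car6-GO,E:wait,S:car2-GO,W:wait | queues: N=0 E=1 S=2 W=2
Step 2 [NS]: N:empty,E:wait,S:car4-GO,W:wait | queues: N=0 E=1 S=1 W=2
Step 3 [NS]: N:empty,E:wait,S:car5-GO,W:wait | queues: N=0 E=1 S=0 W=2
Step 4 [NS]: N:empty,E:wait,S:empty,W:wait | queues: N=0 E=1 S=0 W=2
Step 5 [EW]: N:wait,E:car1-GO,S:wait,W:car3-GO | queues: N=0 E=0 S=0 W=1
Step 6 [EW]: N:wait,E:empty,S:wait,W:car7-GO | queues: N=0 E=0 S=0 W=0
Car 7 crosses at step 6

6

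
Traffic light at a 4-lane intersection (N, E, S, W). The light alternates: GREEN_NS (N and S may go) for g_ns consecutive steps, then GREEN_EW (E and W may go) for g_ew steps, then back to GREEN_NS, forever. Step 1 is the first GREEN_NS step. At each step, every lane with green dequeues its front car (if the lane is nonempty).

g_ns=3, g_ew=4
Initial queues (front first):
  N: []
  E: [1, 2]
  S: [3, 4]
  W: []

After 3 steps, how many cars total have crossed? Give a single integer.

Step 1 [NS]: N:empty,E:wait,S:car3-GO,W:wait | queues: N=0 E=2 S=1 W=0
Step 2 [NS]: N:empty,E:wait,S:car4-GO,W:wait | queues: N=0 E=2 S=0 W=0
Step 3 [NS]: N:empty,E:wait,S:empty,W:wait | queues: N=0 E=2 S=0 W=0
Cars crossed by step 3: 2

Answer: 2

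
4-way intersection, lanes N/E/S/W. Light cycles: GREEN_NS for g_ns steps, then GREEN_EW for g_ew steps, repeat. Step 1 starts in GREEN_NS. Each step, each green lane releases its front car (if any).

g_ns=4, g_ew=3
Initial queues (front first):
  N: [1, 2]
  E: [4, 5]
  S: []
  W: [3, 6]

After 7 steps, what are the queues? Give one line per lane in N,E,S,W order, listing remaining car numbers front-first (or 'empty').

Step 1 [NS]: N:car1-GO,E:wait,S:empty,W:wait | queues: N=1 E=2 S=0 W=2
Step 2 [NS]: N:car2-GO,E:wait,S:empty,W:wait | queues: N=0 E=2 S=0 W=2
Step 3 [NS]: N:empty,E:wait,S:empty,W:wait | queues: N=0 E=2 S=0 W=2
Step 4 [NS]: N:empty,E:wait,S:empty,W:wait | queues: N=0 E=2 S=0 W=2
Step 5 [EW]: N:wait,E:car4-GO,S:wait,W:car3-GO | queues: N=0 E=1 S=0 W=1
Step 6 [EW]: N:wait,E:car5-GO,S:wait,W:car6-GO | queues: N=0 E=0 S=0 W=0

N: empty
E: empty
S: empty
W: empty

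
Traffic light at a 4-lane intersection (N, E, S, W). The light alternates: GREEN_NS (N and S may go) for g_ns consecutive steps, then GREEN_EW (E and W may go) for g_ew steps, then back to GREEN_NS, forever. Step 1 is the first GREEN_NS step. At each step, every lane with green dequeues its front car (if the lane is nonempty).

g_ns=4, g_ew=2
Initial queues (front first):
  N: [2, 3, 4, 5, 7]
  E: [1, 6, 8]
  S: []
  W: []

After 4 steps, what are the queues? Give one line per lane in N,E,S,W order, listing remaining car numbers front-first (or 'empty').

Step 1 [NS]: N:car2-GO,E:wait,S:empty,W:wait | queues: N=4 E=3 S=0 W=0
Step 2 [NS]: N:car3-GO,E:wait,S:empty,W:wait | queues: N=3 E=3 S=0 W=0
Step 3 [NS]: N:car4-GO,E:wait,S:empty,W:wait | queues: N=2 E=3 S=0 W=0
Step 4 [NS]: N:car5-GO,E:wait,S:empty,W:wait | queues: N=1 E=3 S=0 W=0

N: 7
E: 1 6 8
S: empty
W: empty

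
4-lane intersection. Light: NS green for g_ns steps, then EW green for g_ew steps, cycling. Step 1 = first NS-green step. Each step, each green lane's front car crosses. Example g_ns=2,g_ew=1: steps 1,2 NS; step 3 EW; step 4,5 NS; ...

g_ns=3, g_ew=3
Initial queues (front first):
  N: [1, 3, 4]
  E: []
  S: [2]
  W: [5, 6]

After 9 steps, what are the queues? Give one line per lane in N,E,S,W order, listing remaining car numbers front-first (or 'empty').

Step 1 [NS]: N:car1-GO,E:wait,S:car2-GO,W:wait | queues: N=2 E=0 S=0 W=2
Step 2 [NS]: N:car3-GO,E:wait,S:empty,W:wait | queues: N=1 E=0 S=0 W=2
Step 3 [NS]: N:car4-GO,E:wait,S:empty,W:wait | queues: N=0 E=0 S=0 W=2
Step 4 [EW]: N:wait,E:empty,S:wait,W:car5-GO | queues: N=0 E=0 S=0 W=1
Step 5 [EW]: N:wait,E:empty,S:wait,W:car6-GO | queues: N=0 E=0 S=0 W=0

N: empty
E: empty
S: empty
W: empty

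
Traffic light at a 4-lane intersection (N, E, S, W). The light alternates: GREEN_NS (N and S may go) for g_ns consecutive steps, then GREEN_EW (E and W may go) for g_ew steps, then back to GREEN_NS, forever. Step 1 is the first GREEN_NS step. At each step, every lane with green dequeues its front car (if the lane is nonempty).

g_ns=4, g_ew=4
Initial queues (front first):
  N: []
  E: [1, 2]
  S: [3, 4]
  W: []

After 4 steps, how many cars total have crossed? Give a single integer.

Step 1 [NS]: N:empty,E:wait,S:car3-GO,W:wait | queues: N=0 E=2 S=1 W=0
Step 2 [NS]: N:empty,E:wait,S:car4-GO,W:wait | queues: N=0 E=2 S=0 W=0
Step 3 [NS]: N:empty,E:wait,S:empty,W:wait | queues: N=0 E=2 S=0 W=0
Step 4 [NS]: N:empty,E:wait,S:empty,W:wait | queues: N=0 E=2 S=0 W=0
Cars crossed by step 4: 2

Answer: 2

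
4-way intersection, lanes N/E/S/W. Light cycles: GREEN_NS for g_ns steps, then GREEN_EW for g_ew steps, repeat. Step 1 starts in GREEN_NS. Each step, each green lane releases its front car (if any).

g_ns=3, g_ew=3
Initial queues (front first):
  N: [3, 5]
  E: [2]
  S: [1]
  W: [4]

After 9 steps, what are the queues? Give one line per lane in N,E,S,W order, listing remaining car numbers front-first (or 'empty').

Step 1 [NS]: N:car3-GO,E:wait,S:car1-GO,W:wait | queues: N=1 E=1 S=0 W=1
Step 2 [NS]: N:car5-GO,E:wait,S:empty,W:wait | queues: N=0 E=1 S=0 W=1
Step 3 [NS]: N:empty,E:wait,S:empty,W:wait | queues: N=0 E=1 S=0 W=1
Step 4 [EW]: N:wait,E:car2-GO,S:wait,W:car4-GO | queues: N=0 E=0 S=0 W=0

N: empty
E: empty
S: empty
W: empty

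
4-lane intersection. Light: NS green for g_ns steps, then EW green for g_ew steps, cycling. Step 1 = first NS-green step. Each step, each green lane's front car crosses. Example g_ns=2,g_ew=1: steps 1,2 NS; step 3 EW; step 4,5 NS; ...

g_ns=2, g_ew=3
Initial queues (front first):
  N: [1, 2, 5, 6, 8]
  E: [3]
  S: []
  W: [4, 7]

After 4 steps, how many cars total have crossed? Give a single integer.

Step 1 [NS]: N:car1-GO,E:wait,S:empty,W:wait | queues: N=4 E=1 S=0 W=2
Step 2 [NS]: N:car2-GO,E:wait,S:empty,W:wait | queues: N=3 E=1 S=0 W=2
Step 3 [EW]: N:wait,E:car3-GO,S:wait,W:car4-GO | queues: N=3 E=0 S=0 W=1
Step 4 [EW]: N:wait,E:empty,S:wait,W:car7-GO | queues: N=3 E=0 S=0 W=0
Cars crossed by step 4: 5

Answer: 5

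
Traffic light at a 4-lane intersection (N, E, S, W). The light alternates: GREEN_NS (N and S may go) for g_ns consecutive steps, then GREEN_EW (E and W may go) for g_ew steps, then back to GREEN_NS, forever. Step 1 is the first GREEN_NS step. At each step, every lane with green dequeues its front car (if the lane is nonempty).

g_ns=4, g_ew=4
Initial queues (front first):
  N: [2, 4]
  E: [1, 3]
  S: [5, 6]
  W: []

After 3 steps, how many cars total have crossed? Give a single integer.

Step 1 [NS]: N:car2-GO,E:wait,S:car5-GO,W:wait | queues: N=1 E=2 S=1 W=0
Step 2 [NS]: N:car4-GO,E:wait,S:car6-GO,W:wait | queues: N=0 E=2 S=0 W=0
Step 3 [NS]: N:empty,E:wait,S:empty,W:wait | queues: N=0 E=2 S=0 W=0
Cars crossed by step 3: 4

Answer: 4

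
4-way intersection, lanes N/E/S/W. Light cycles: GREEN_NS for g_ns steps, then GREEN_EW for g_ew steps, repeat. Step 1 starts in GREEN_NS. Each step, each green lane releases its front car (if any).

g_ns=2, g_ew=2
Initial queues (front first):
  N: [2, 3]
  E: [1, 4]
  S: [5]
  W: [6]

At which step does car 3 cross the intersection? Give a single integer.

Step 1 [NS]: N:car2-GO,E:wait,S:car5-GO,W:wait | queues: N=1 E=2 S=0 W=1
Step 2 [NS]: N:car3-GO,E:wait,S:empty,W:wait | queues: N=0 E=2 S=0 W=1
Step 3 [EW]: N:wait,E:car1-GO,S:wait,W:car6-GO | queues: N=0 E=1 S=0 W=0
Step 4 [EW]: N:wait,E:car4-GO,S:wait,W:empty | queues: N=0 E=0 S=0 W=0
Car 3 crosses at step 2

2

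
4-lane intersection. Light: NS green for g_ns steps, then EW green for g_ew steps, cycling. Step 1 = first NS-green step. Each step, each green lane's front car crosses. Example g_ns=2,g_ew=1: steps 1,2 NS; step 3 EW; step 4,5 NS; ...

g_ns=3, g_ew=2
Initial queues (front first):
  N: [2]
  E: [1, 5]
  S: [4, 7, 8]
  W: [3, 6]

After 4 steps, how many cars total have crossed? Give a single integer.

Answer: 6

Derivation:
Step 1 [NS]: N:car2-GO,E:wait,S:car4-GO,W:wait | queues: N=0 E=2 S=2 W=2
Step 2 [NS]: N:empty,E:wait,S:car7-GO,W:wait | queues: N=0 E=2 S=1 W=2
Step 3 [NS]: N:empty,E:wait,S:car8-GO,W:wait | queues: N=0 E=2 S=0 W=2
Step 4 [EW]: N:wait,E:car1-GO,S:wait,W:car3-GO | queues: N=0 E=1 S=0 W=1
Cars crossed by step 4: 6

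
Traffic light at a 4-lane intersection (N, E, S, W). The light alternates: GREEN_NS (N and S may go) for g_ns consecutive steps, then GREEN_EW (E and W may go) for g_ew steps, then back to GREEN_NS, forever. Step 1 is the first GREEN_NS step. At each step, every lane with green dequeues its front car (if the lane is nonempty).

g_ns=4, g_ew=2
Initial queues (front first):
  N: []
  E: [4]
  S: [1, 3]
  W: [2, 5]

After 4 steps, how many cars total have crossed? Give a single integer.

Answer: 2

Derivation:
Step 1 [NS]: N:empty,E:wait,S:car1-GO,W:wait | queues: N=0 E=1 S=1 W=2
Step 2 [NS]: N:empty,E:wait,S:car3-GO,W:wait | queues: N=0 E=1 S=0 W=2
Step 3 [NS]: N:empty,E:wait,S:empty,W:wait | queues: N=0 E=1 S=0 W=2
Step 4 [NS]: N:empty,E:wait,S:empty,W:wait | queues: N=0 E=1 S=0 W=2
Cars crossed by step 4: 2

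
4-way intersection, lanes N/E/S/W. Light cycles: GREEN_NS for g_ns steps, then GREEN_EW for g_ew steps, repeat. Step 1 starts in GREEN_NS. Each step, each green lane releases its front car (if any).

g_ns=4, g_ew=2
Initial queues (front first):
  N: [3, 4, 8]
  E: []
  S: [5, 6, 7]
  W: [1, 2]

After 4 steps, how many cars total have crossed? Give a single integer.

Step 1 [NS]: N:car3-GO,E:wait,S:car5-GO,W:wait | queues: N=2 E=0 S=2 W=2
Step 2 [NS]: N:car4-GO,E:wait,S:car6-GO,W:wait | queues: N=1 E=0 S=1 W=2
Step 3 [NS]: N:car8-GO,E:wait,S:car7-GO,W:wait | queues: N=0 E=0 S=0 W=2
Step 4 [NS]: N:empty,E:wait,S:empty,W:wait | queues: N=0 E=0 S=0 W=2
Cars crossed by step 4: 6

Answer: 6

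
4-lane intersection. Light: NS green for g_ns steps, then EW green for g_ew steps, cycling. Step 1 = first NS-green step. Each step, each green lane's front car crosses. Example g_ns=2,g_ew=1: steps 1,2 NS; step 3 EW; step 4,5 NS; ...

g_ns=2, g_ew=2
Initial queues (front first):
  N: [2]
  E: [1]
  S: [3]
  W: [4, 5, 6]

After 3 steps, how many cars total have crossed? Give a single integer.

Answer: 4

Derivation:
Step 1 [NS]: N:car2-GO,E:wait,S:car3-GO,W:wait | queues: N=0 E=1 S=0 W=3
Step 2 [NS]: N:empty,E:wait,S:empty,W:wait | queues: N=0 E=1 S=0 W=3
Step 3 [EW]: N:wait,E:car1-GO,S:wait,W:car4-GO | queues: N=0 E=0 S=0 W=2
Cars crossed by step 3: 4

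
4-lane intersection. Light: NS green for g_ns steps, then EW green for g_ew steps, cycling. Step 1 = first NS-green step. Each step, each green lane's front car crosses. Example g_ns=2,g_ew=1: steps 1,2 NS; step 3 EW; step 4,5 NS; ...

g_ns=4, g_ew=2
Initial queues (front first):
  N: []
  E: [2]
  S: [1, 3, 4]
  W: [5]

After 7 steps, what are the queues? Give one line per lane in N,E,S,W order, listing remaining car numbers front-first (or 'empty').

Step 1 [NS]: N:empty,E:wait,S:car1-GO,W:wait | queues: N=0 E=1 S=2 W=1
Step 2 [NS]: N:empty,E:wait,S:car3-GO,W:wait | queues: N=0 E=1 S=1 W=1
Step 3 [NS]: N:empty,E:wait,S:car4-GO,W:wait | queues: N=0 E=1 S=0 W=1
Step 4 [NS]: N:empty,E:wait,S:empty,W:wait | queues: N=0 E=1 S=0 W=1
Step 5 [EW]: N:wait,E:car2-GO,S:wait,W:car5-GO | queues: N=0 E=0 S=0 W=0

N: empty
E: empty
S: empty
W: empty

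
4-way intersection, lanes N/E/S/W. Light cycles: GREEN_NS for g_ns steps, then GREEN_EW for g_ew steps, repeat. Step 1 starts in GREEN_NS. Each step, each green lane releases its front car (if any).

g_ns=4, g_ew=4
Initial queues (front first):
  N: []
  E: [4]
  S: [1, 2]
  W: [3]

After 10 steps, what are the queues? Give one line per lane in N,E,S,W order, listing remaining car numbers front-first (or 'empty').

Step 1 [NS]: N:empty,E:wait,S:car1-GO,W:wait | queues: N=0 E=1 S=1 W=1
Step 2 [NS]: N:empty,E:wait,S:car2-GO,W:wait | queues: N=0 E=1 S=0 W=1
Step 3 [NS]: N:empty,E:wait,S:empty,W:wait | queues: N=0 E=1 S=0 W=1
Step 4 [NS]: N:empty,E:wait,S:empty,W:wait | queues: N=0 E=1 S=0 W=1
Step 5 [EW]: N:wait,E:car4-GO,S:wait,W:car3-GO | queues: N=0 E=0 S=0 W=0

N: empty
E: empty
S: empty
W: empty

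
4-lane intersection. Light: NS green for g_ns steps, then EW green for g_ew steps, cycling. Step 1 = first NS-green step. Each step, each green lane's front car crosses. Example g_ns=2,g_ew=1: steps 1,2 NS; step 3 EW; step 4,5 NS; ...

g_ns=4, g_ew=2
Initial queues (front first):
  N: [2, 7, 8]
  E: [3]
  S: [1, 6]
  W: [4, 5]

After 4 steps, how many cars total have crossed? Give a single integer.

Answer: 5

Derivation:
Step 1 [NS]: N:car2-GO,E:wait,S:car1-GO,W:wait | queues: N=2 E=1 S=1 W=2
Step 2 [NS]: N:car7-GO,E:wait,S:car6-GO,W:wait | queues: N=1 E=1 S=0 W=2
Step 3 [NS]: N:car8-GO,E:wait,S:empty,W:wait | queues: N=0 E=1 S=0 W=2
Step 4 [NS]: N:empty,E:wait,S:empty,W:wait | queues: N=0 E=1 S=0 W=2
Cars crossed by step 4: 5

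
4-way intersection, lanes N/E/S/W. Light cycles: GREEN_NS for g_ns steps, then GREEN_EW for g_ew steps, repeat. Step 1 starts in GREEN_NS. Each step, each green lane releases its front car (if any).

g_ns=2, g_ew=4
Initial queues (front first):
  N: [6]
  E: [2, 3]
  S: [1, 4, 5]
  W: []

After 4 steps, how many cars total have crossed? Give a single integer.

Step 1 [NS]: N:car6-GO,E:wait,S:car1-GO,W:wait | queues: N=0 E=2 S=2 W=0
Step 2 [NS]: N:empty,E:wait,S:car4-GO,W:wait | queues: N=0 E=2 S=1 W=0
Step 3 [EW]: N:wait,E:car2-GO,S:wait,W:empty | queues: N=0 E=1 S=1 W=0
Step 4 [EW]: N:wait,E:car3-GO,S:wait,W:empty | queues: N=0 E=0 S=1 W=0
Cars crossed by step 4: 5

Answer: 5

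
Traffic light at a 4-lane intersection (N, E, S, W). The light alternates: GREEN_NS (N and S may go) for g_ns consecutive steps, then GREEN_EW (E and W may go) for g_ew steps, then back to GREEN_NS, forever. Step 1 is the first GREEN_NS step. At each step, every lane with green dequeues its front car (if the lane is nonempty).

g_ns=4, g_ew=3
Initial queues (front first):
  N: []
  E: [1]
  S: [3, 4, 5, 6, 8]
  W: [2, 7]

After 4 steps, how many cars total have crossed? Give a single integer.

Answer: 4

Derivation:
Step 1 [NS]: N:empty,E:wait,S:car3-GO,W:wait | queues: N=0 E=1 S=4 W=2
Step 2 [NS]: N:empty,E:wait,S:car4-GO,W:wait | queues: N=0 E=1 S=3 W=2
Step 3 [NS]: N:empty,E:wait,S:car5-GO,W:wait | queues: N=0 E=1 S=2 W=2
Step 4 [NS]: N:empty,E:wait,S:car6-GO,W:wait | queues: N=0 E=1 S=1 W=2
Cars crossed by step 4: 4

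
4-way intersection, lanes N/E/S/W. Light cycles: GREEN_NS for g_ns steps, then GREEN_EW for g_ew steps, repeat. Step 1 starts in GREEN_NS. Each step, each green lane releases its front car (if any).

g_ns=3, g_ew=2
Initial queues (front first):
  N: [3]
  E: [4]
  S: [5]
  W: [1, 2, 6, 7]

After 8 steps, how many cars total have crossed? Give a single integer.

Answer: 5

Derivation:
Step 1 [NS]: N:car3-GO,E:wait,S:car5-GO,W:wait | queues: N=0 E=1 S=0 W=4
Step 2 [NS]: N:empty,E:wait,S:empty,W:wait | queues: N=0 E=1 S=0 W=4
Step 3 [NS]: N:empty,E:wait,S:empty,W:wait | queues: N=0 E=1 S=0 W=4
Step 4 [EW]: N:wait,E:car4-GO,S:wait,W:car1-GO | queues: N=0 E=0 S=0 W=3
Step 5 [EW]: N:wait,E:empty,S:wait,W:car2-GO | queues: N=0 E=0 S=0 W=2
Step 6 [NS]: N:empty,E:wait,S:empty,W:wait | queues: N=0 E=0 S=0 W=2
Step 7 [NS]: N:empty,E:wait,S:empty,W:wait | queues: N=0 E=0 S=0 W=2
Step 8 [NS]: N:empty,E:wait,S:empty,W:wait | queues: N=0 E=0 S=0 W=2
Cars crossed by step 8: 5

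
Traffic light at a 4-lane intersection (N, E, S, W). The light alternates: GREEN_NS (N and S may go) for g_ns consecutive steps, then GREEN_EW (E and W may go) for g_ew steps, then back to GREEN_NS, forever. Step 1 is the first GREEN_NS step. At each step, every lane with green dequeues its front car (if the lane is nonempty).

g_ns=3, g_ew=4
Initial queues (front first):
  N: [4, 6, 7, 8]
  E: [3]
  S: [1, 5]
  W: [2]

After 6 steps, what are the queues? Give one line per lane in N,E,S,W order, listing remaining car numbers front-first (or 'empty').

Step 1 [NS]: N:car4-GO,E:wait,S:car1-GO,W:wait | queues: N=3 E=1 S=1 W=1
Step 2 [NS]: N:car6-GO,E:wait,S:car5-GO,W:wait | queues: N=2 E=1 S=0 W=1
Step 3 [NS]: N:car7-GO,E:wait,S:empty,W:wait | queues: N=1 E=1 S=0 W=1
Step 4 [EW]: N:wait,E:car3-GO,S:wait,W:car2-GO | queues: N=1 E=0 S=0 W=0
Step 5 [EW]: N:wait,E:empty,S:wait,W:empty | queues: N=1 E=0 S=0 W=0
Step 6 [EW]: N:wait,E:empty,S:wait,W:empty | queues: N=1 E=0 S=0 W=0

N: 8
E: empty
S: empty
W: empty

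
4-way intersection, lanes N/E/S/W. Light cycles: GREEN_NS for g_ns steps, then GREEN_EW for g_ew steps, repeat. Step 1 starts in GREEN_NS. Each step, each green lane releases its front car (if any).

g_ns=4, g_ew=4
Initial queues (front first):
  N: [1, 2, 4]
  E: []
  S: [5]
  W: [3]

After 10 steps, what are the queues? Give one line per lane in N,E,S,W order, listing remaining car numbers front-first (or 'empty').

Step 1 [NS]: N:car1-GO,E:wait,S:car5-GO,W:wait | queues: N=2 E=0 S=0 W=1
Step 2 [NS]: N:car2-GO,E:wait,S:empty,W:wait | queues: N=1 E=0 S=0 W=1
Step 3 [NS]: N:car4-GO,E:wait,S:empty,W:wait | queues: N=0 E=0 S=0 W=1
Step 4 [NS]: N:empty,E:wait,S:empty,W:wait | queues: N=0 E=0 S=0 W=1
Step 5 [EW]: N:wait,E:empty,S:wait,W:car3-GO | queues: N=0 E=0 S=0 W=0

N: empty
E: empty
S: empty
W: empty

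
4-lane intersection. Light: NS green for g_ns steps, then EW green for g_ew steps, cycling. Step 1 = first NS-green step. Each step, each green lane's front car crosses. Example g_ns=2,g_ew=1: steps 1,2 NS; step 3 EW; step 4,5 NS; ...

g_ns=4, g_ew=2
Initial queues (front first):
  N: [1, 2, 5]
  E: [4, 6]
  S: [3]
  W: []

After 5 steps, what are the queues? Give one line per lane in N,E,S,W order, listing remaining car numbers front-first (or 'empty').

Step 1 [NS]: N:car1-GO,E:wait,S:car3-GO,W:wait | queues: N=2 E=2 S=0 W=0
Step 2 [NS]: N:car2-GO,E:wait,S:empty,W:wait | queues: N=1 E=2 S=0 W=0
Step 3 [NS]: N:car5-GO,E:wait,S:empty,W:wait | queues: N=0 E=2 S=0 W=0
Step 4 [NS]: N:empty,E:wait,S:empty,W:wait | queues: N=0 E=2 S=0 W=0
Step 5 [EW]: N:wait,E:car4-GO,S:wait,W:empty | queues: N=0 E=1 S=0 W=0

N: empty
E: 6
S: empty
W: empty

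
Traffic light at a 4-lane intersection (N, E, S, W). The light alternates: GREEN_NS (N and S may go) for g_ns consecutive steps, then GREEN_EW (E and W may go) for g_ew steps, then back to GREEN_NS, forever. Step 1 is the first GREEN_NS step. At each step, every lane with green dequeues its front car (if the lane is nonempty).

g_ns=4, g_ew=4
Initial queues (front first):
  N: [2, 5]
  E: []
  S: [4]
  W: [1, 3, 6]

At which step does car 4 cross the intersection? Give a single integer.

Step 1 [NS]: N:car2-GO,E:wait,S:car4-GO,W:wait | queues: N=1 E=0 S=0 W=3
Step 2 [NS]: N:car5-GO,E:wait,S:empty,W:wait | queues: N=0 E=0 S=0 W=3
Step 3 [NS]: N:empty,E:wait,S:empty,W:wait | queues: N=0 E=0 S=0 W=3
Step 4 [NS]: N:empty,E:wait,S:empty,W:wait | queues: N=0 E=0 S=0 W=3
Step 5 [EW]: N:wait,E:empty,S:wait,W:car1-GO | queues: N=0 E=0 S=0 W=2
Step 6 [EW]: N:wait,E:empty,S:wait,W:car3-GO | queues: N=0 E=0 S=0 W=1
Step 7 [EW]: N:wait,E:empty,S:wait,W:car6-GO | queues: N=0 E=0 S=0 W=0
Car 4 crosses at step 1

1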